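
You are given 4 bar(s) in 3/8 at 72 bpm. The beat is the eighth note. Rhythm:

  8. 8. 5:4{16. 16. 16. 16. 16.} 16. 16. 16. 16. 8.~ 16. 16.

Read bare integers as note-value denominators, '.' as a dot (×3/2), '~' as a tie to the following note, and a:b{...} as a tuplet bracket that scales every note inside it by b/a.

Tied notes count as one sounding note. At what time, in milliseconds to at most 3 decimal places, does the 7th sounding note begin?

note 7 onset = 27/5b = 4500.0ms

1. 0.0ms @ 0 + 1250.0ms (3/2)
2. 1250.0ms @ 3/2 + 1250.0ms (3/2)
3. 2500.0ms @ 3 + 500.0ms (3/5)
4. 3000.0ms @ 18/5 + 500.0ms (3/5)
5. 3500.0ms @ 21/5 + 500.0ms (3/5)
6. 4000.0ms @ 24/5 + 500.0ms (3/5)
7. 4500.0ms @ 27/5 + 500.0ms (3/5)
8. 5000.0ms @ 6 + 625.0ms (3/4)
9. 5625.0ms @ 27/4 + 625.0ms (3/4)
10. 6250.0ms @ 15/2 + 625.0ms (3/4)
11. 6875.0ms @ 33/4 + 625.0ms (3/4)
12. 7500.0ms @ 9 + 1875.0ms (9/4)
13. 9375.0ms @ 45/4 + 625.0ms (3/4)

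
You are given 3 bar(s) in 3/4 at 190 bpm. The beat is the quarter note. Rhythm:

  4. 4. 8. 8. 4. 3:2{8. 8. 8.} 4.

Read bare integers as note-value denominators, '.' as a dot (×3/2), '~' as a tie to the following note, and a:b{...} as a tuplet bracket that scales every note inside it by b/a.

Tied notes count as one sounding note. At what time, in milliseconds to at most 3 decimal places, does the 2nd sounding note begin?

1. 0.0ms @ 0 + 473.684ms (3/2)
2. 473.684ms @ 3/2 + 473.684ms (3/2)
3. 947.368ms @ 3 + 236.842ms (3/4)
4. 1184.211ms @ 15/4 + 236.842ms (3/4)
5. 1421.053ms @ 9/2 + 473.684ms (3/2)
6. 1894.737ms @ 6 + 157.895ms (1/2)
7. 2052.632ms @ 13/2 + 157.895ms (1/2)
8. 2210.526ms @ 7 + 157.895ms (1/2)
9. 2368.421ms @ 15/2 + 473.684ms (3/2)

note 2 onset = 3/2b = 473.684ms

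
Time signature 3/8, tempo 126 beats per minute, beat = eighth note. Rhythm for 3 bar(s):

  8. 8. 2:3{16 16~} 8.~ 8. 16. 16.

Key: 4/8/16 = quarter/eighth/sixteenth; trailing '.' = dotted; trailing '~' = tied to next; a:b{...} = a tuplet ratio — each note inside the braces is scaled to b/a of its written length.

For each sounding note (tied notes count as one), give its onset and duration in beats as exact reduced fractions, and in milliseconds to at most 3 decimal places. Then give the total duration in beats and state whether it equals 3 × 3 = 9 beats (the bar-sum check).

1) 0.0ms=0b +714.286ms=3/2b
2) 714.286ms=3/2b +714.286ms=3/2b
3) 1428.571ms=3b +357.143ms=3/4b
4) 1785.714ms=15/4b +1785.714ms=15/4b
5) 3571.429ms=15/2b +357.143ms=3/4b
6) 3928.571ms=33/4b +357.143ms=3/4b
Σ=9b of 9 (126bpm 3/8) — PASS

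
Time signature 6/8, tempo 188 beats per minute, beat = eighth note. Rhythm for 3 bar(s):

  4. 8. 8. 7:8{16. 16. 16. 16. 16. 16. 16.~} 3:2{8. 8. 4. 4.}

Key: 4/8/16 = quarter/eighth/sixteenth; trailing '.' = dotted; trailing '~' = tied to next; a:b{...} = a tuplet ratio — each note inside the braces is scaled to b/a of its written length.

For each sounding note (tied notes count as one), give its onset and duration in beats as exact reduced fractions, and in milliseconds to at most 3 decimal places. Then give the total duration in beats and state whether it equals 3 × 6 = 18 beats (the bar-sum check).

1) 0.0ms=0b +957.447ms=3b
2) 957.447ms=3b +478.723ms=3/2b
3) 1436.17ms=9/2b +478.723ms=3/2b
4) 1914.894ms=6b +273.556ms=6/7b
5) 2188.45ms=48/7b +273.556ms=6/7b
6) 2462.006ms=54/7b +273.556ms=6/7b
7) 2735.562ms=60/7b +273.556ms=6/7b
8) 3009.119ms=66/7b +273.556ms=6/7b
9) 3282.675ms=72/7b +273.556ms=6/7b
10) 3556.231ms=78/7b +592.705ms=13/7b
11) 4148.936ms=13b +319.149ms=1b
12) 4468.085ms=14b +638.298ms=2b
13) 5106.383ms=16b +638.298ms=2b
Σ=18b of 18 (188bpm 6/8) — PASS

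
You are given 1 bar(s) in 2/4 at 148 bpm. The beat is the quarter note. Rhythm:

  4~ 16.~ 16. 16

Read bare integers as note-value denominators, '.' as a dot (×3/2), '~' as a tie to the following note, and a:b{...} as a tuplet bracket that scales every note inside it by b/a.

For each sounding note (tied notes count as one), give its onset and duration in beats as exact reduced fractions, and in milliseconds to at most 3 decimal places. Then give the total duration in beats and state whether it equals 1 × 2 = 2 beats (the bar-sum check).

1) 0.0ms=0b +709.459ms=7/4b
2) 709.459ms=7/4b +101.351ms=1/4b
Σ=2b of 2 (148bpm 2/4) — PASS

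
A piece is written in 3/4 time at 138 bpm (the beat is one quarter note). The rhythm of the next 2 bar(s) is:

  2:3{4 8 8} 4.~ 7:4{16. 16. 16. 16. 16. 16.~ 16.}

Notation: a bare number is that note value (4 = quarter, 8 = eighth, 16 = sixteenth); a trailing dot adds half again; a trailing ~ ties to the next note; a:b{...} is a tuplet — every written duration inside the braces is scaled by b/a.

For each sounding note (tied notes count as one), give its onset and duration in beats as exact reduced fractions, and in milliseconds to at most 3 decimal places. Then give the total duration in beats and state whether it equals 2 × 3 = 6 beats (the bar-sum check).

1) 0.0ms=0b +652.174ms=3/2b
2) 652.174ms=3/2b +326.087ms=3/4b
3) 978.261ms=9/4b +326.087ms=3/4b
4) 1304.348ms=3b +745.342ms=12/7b
5) 2049.689ms=33/7b +93.168ms=3/14b
6) 2142.857ms=69/14b +93.168ms=3/14b
7) 2236.025ms=36/7b +93.168ms=3/14b
8) 2329.193ms=75/14b +93.168ms=3/14b
9) 2422.36ms=39/7b +186.335ms=3/7b
Σ=6b of 6 (138bpm 3/4) — PASS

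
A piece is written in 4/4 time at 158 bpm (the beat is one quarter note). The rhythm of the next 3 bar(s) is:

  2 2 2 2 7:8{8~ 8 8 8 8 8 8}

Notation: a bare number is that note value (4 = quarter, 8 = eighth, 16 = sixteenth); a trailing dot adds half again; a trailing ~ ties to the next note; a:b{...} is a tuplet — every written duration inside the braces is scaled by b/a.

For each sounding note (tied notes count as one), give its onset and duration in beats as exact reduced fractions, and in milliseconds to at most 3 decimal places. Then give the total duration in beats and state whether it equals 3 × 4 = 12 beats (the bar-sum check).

1) 0.0ms=0b +759.494ms=2b
2) 759.494ms=2b +759.494ms=2b
3) 1518.987ms=4b +759.494ms=2b
4) 2278.481ms=6b +759.494ms=2b
5) 3037.975ms=8b +433.996ms=8/7b
6) 3471.971ms=64/7b +216.998ms=4/7b
7) 3688.969ms=68/7b +216.998ms=4/7b
8) 3905.967ms=72/7b +216.998ms=4/7b
9) 4122.966ms=76/7b +216.998ms=4/7b
10) 4339.964ms=80/7b +216.998ms=4/7b
Σ=12b of 12 (158bpm 4/4) — PASS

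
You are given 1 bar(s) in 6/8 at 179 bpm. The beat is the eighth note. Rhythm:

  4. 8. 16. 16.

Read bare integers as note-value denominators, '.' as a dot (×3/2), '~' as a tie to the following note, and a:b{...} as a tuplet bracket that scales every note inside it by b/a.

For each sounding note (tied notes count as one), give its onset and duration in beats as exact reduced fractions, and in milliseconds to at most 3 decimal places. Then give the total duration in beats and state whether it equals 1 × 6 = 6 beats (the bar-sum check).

1) 0.0ms=0b +1005.587ms=3b
2) 1005.587ms=3b +502.793ms=3/2b
3) 1508.38ms=9/2b +251.397ms=3/4b
4) 1759.777ms=21/4b +251.397ms=3/4b
Σ=6b of 6 (179bpm 6/8) — PASS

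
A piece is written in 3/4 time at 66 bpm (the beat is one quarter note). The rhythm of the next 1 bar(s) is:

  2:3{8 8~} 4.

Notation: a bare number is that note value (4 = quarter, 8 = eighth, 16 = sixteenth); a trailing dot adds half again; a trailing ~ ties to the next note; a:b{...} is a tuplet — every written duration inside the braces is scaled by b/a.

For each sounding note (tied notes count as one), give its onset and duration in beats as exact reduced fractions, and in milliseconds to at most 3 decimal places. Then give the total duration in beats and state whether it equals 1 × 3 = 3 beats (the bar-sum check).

1) 0.0ms=0b +681.818ms=3/4b
2) 681.818ms=3/4b +2045.455ms=9/4b
Σ=3b of 3 (66bpm 3/4) — PASS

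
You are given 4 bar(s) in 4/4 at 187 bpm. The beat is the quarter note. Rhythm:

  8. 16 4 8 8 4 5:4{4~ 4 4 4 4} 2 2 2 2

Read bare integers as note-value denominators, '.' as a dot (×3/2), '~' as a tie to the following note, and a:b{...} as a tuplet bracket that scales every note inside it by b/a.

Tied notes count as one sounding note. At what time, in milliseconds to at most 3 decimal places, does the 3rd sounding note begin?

1. 0.0ms @ 0 + 240.642ms (3/4)
2. 240.642ms @ 3/4 + 80.214ms (1/4)
3. 320.856ms @ 1 + 320.856ms (1)
4. 641.711ms @ 2 + 160.428ms (1/2)
5. 802.139ms @ 5/2 + 160.428ms (1/2)
6. 962.567ms @ 3 + 320.856ms (1)
7. 1283.422ms @ 4 + 513.369ms (8/5)
8. 1796.791ms @ 28/5 + 256.684ms (4/5)
9. 2053.476ms @ 32/5 + 256.684ms (4/5)
10. 2310.16ms @ 36/5 + 256.684ms (4/5)
11. 2566.845ms @ 8 + 641.711ms (2)
12. 3208.556ms @ 10 + 641.711ms (2)
13. 3850.267ms @ 12 + 641.711ms (2)
14. 4491.979ms @ 14 + 641.711ms (2)

note 3 onset = 1b = 320.856ms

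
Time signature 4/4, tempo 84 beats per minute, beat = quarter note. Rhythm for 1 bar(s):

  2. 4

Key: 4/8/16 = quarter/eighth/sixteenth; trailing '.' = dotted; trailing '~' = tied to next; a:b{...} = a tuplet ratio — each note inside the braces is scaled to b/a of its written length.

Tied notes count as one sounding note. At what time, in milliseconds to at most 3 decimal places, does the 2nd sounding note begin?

note 2 onset = 3b = 2142.857ms

1. 0.0ms @ 0 + 2142.857ms (3)
2. 2142.857ms @ 3 + 714.286ms (1)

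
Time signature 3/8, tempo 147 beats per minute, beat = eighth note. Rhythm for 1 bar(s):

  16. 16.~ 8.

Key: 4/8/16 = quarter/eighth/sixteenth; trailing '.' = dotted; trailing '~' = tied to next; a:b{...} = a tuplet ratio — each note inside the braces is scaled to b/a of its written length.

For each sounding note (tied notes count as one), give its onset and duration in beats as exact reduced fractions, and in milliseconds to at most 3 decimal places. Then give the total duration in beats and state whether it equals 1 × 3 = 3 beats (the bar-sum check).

1) 0.0ms=0b +306.122ms=3/4b
2) 306.122ms=3/4b +918.367ms=9/4b
Σ=3b of 3 (147bpm 3/8) — PASS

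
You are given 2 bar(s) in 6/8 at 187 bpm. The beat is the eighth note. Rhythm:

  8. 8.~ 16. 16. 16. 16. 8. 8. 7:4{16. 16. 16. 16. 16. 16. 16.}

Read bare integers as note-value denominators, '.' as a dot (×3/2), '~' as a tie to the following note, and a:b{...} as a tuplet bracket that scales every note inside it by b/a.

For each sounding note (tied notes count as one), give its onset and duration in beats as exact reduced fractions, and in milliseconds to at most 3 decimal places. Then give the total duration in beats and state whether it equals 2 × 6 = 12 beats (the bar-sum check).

1) 0.0ms=0b +481.283ms=3/2b
2) 481.283ms=3/2b +721.925ms=9/4b
3) 1203.209ms=15/4b +240.642ms=3/4b
4) 1443.85ms=9/2b +240.642ms=3/4b
5) 1684.492ms=21/4b +240.642ms=3/4b
6) 1925.134ms=6b +481.283ms=3/2b
7) 2406.417ms=15/2b +481.283ms=3/2b
8) 2887.701ms=9b +137.51ms=3/7b
9) 3025.21ms=66/7b +137.51ms=3/7b
10) 3162.72ms=69/7b +137.51ms=3/7b
11) 3300.229ms=72/7b +137.51ms=3/7b
12) 3437.739ms=75/7b +137.51ms=3/7b
13) 3575.248ms=78/7b +137.51ms=3/7b
14) 3712.758ms=81/7b +137.51ms=3/7b
Σ=12b of 12 (187bpm 6/8) — PASS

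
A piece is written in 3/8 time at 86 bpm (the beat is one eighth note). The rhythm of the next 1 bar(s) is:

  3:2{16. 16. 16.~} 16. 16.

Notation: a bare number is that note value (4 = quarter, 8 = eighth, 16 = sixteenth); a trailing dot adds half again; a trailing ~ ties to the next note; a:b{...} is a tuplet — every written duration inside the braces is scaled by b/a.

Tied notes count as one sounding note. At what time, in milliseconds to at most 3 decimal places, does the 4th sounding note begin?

1. 0.0ms @ 0 + 348.837ms (1/2)
2. 348.837ms @ 1/2 + 348.837ms (1/2)
3. 697.674ms @ 1 + 872.093ms (5/4)
4. 1569.767ms @ 9/4 + 523.256ms (3/4)

note 4 onset = 9/4b = 1569.767ms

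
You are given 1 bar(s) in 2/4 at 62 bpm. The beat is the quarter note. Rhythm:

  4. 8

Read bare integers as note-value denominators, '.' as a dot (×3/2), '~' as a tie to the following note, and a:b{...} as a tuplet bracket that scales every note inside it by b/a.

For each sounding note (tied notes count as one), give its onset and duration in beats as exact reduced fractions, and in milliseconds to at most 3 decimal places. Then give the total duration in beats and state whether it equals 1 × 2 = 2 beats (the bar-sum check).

1) 0.0ms=0b +1451.613ms=3/2b
2) 1451.613ms=3/2b +483.871ms=1/2b
Σ=2b of 2 (62bpm 2/4) — PASS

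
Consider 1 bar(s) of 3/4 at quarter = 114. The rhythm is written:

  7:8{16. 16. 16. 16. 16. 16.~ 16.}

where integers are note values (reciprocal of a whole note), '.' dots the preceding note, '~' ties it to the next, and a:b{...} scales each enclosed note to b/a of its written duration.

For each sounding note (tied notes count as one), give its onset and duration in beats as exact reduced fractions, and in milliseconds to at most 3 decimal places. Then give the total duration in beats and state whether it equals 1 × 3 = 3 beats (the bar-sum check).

1) 0.0ms=0b +225.564ms=3/7b
2) 225.564ms=3/7b +225.564ms=3/7b
3) 451.128ms=6/7b +225.564ms=3/7b
4) 676.692ms=9/7b +225.564ms=3/7b
5) 902.256ms=12/7b +225.564ms=3/7b
6) 1127.82ms=15/7b +451.128ms=6/7b
Σ=3b of 3 (114bpm 3/4) — PASS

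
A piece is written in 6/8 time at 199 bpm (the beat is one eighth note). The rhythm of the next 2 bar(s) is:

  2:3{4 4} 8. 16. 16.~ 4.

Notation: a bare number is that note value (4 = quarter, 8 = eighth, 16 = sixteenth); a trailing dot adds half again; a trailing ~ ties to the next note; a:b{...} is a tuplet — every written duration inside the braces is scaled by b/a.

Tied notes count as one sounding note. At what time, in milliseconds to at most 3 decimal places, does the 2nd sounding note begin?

1. 0.0ms @ 0 + 904.523ms (3)
2. 904.523ms @ 3 + 904.523ms (3)
3. 1809.045ms @ 6 + 452.261ms (3/2)
4. 2261.307ms @ 15/2 + 226.131ms (3/4)
5. 2487.437ms @ 33/4 + 1130.653ms (15/4)

note 2 onset = 3b = 904.523ms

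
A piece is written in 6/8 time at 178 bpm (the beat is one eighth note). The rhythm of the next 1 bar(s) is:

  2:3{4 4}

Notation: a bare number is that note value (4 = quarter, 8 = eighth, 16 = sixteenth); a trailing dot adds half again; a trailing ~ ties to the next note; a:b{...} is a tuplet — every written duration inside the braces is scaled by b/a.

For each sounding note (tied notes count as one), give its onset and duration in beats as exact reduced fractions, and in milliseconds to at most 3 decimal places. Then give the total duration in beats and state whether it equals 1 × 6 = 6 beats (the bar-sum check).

1) 0.0ms=0b +1011.236ms=3b
2) 1011.236ms=3b +1011.236ms=3b
Σ=6b of 6 (178bpm 6/8) — PASS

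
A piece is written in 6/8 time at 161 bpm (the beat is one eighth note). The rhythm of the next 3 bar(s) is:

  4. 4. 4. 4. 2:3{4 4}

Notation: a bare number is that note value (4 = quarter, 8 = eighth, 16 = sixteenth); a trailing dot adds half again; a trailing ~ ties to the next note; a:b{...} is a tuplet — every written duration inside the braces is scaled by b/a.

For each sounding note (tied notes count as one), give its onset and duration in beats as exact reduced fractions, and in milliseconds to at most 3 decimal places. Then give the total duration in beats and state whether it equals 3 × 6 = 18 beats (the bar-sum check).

1) 0.0ms=0b +1118.012ms=3b
2) 1118.012ms=3b +1118.012ms=3b
3) 2236.025ms=6b +1118.012ms=3b
4) 3354.037ms=9b +1118.012ms=3b
5) 4472.05ms=12b +1118.012ms=3b
6) 5590.062ms=15b +1118.012ms=3b
Σ=18b of 18 (161bpm 6/8) — PASS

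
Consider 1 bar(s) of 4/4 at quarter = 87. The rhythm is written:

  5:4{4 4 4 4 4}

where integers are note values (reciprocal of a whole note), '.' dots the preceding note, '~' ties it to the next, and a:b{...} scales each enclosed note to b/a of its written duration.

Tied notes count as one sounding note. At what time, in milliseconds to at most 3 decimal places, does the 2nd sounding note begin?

1. 0.0ms @ 0 + 551.724ms (4/5)
2. 551.724ms @ 4/5 + 551.724ms (4/5)
3. 1103.448ms @ 8/5 + 551.724ms (4/5)
4. 1655.172ms @ 12/5 + 551.724ms (4/5)
5. 2206.897ms @ 16/5 + 551.724ms (4/5)

note 2 onset = 4/5b = 551.724ms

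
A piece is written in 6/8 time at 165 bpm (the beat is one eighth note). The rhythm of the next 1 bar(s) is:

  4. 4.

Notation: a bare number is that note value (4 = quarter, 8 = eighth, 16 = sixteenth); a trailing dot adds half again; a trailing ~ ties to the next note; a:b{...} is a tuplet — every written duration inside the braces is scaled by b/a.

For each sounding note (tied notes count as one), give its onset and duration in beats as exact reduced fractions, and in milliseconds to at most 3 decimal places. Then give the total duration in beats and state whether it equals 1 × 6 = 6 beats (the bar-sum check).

1) 0.0ms=0b +1090.909ms=3b
2) 1090.909ms=3b +1090.909ms=3b
Σ=6b of 6 (165bpm 6/8) — PASS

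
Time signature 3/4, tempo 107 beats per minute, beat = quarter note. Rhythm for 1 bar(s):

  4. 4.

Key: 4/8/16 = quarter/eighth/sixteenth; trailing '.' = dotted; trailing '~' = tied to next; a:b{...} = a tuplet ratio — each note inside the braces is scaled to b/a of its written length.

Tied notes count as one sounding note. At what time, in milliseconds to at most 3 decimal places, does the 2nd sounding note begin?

note 2 onset = 3/2b = 841.121ms

1. 0.0ms @ 0 + 841.121ms (3/2)
2. 841.121ms @ 3/2 + 841.121ms (3/2)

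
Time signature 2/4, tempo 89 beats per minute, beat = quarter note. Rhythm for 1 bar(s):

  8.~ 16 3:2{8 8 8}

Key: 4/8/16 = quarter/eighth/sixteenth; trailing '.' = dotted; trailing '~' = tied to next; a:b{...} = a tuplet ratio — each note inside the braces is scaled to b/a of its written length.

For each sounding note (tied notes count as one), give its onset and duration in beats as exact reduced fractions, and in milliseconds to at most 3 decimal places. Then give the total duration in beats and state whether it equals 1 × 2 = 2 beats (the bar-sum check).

1) 0.0ms=0b +674.157ms=1b
2) 674.157ms=1b +224.719ms=1/3b
3) 898.876ms=4/3b +224.719ms=1/3b
4) 1123.596ms=5/3b +224.719ms=1/3b
Σ=2b of 2 (89bpm 2/4) — PASS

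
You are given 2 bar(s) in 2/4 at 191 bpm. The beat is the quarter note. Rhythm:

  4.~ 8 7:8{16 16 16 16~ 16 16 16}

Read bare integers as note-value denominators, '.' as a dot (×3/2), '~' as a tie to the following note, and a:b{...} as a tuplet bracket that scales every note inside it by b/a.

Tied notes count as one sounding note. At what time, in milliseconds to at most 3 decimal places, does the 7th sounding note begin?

note 7 onset = 26/7b = 1166.791ms

1. 0.0ms @ 0 + 628.272ms (2)
2. 628.272ms @ 2 + 89.753ms (2/7)
3. 718.025ms @ 16/7 + 89.753ms (2/7)
4. 807.779ms @ 18/7 + 89.753ms (2/7)
5. 897.532ms @ 20/7 + 179.506ms (4/7)
6. 1077.038ms @ 24/7 + 89.753ms (2/7)
7. 1166.791ms @ 26/7 + 89.753ms (2/7)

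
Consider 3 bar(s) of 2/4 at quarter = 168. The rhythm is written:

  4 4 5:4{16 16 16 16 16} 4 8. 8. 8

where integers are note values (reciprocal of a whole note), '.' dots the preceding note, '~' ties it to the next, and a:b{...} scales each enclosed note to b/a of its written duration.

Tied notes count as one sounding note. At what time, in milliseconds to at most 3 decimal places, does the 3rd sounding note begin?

note 3 onset = 2b = 714.286ms

1. 0.0ms @ 0 + 357.143ms (1)
2. 357.143ms @ 1 + 357.143ms (1)
3. 714.286ms @ 2 + 71.429ms (1/5)
4. 785.714ms @ 11/5 + 71.429ms (1/5)
5. 857.143ms @ 12/5 + 71.429ms (1/5)
6. 928.571ms @ 13/5 + 71.429ms (1/5)
7. 1000.0ms @ 14/5 + 71.429ms (1/5)
8. 1071.429ms @ 3 + 357.143ms (1)
9. 1428.571ms @ 4 + 267.857ms (3/4)
10. 1696.429ms @ 19/4 + 267.857ms (3/4)
11. 1964.286ms @ 11/2 + 178.571ms (1/2)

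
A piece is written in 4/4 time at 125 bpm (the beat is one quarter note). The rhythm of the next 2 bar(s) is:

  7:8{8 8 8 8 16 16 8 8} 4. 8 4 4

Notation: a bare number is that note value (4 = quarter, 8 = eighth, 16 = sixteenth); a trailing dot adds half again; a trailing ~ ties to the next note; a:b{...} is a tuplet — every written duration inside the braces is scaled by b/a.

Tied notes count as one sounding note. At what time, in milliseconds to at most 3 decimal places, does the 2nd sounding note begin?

1. 0.0ms @ 0 + 274.286ms (4/7)
2. 274.286ms @ 4/7 + 274.286ms (4/7)
3. 548.571ms @ 8/7 + 274.286ms (4/7)
4. 822.857ms @ 12/7 + 274.286ms (4/7)
5. 1097.143ms @ 16/7 + 137.143ms (2/7)
6. 1234.286ms @ 18/7 + 137.143ms (2/7)
7. 1371.429ms @ 20/7 + 274.286ms (4/7)
8. 1645.714ms @ 24/7 + 274.286ms (4/7)
9. 1920.0ms @ 4 + 720.0ms (3/2)
10. 2640.0ms @ 11/2 + 240.0ms (1/2)
11. 2880.0ms @ 6 + 480.0ms (1)
12. 3360.0ms @ 7 + 480.0ms (1)

note 2 onset = 4/7b = 274.286ms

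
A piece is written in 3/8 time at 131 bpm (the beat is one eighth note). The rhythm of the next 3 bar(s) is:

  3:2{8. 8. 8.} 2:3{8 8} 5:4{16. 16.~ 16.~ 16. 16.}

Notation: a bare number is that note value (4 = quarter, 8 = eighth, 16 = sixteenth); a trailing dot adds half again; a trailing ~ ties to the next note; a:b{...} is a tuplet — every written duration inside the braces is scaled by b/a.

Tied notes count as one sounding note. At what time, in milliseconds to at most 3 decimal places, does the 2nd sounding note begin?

1. 0.0ms @ 0 + 458.015ms (1)
2. 458.015ms @ 1 + 458.015ms (1)
3. 916.031ms @ 2 + 458.015ms (1)
4. 1374.046ms @ 3 + 687.023ms (3/2)
5. 2061.069ms @ 9/2 + 687.023ms (3/2)
6. 2748.092ms @ 6 + 274.809ms (3/5)
7. 3022.901ms @ 33/5 + 824.427ms (9/5)
8. 3847.328ms @ 42/5 + 274.809ms (3/5)

note 2 onset = 1b = 458.015ms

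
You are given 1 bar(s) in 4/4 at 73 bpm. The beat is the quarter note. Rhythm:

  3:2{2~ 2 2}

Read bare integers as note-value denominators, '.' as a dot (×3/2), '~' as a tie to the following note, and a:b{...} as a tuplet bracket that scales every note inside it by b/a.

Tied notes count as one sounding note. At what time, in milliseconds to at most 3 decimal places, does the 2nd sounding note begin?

1. 0.0ms @ 0 + 2191.781ms (8/3)
2. 2191.781ms @ 8/3 + 1095.89ms (4/3)

note 2 onset = 8/3b = 2191.781ms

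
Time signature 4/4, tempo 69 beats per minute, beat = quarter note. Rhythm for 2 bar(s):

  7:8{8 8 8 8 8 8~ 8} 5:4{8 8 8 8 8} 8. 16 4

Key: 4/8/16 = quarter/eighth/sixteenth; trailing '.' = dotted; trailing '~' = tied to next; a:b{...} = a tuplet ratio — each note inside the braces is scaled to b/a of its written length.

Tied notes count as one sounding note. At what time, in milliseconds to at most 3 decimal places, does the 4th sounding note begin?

note 4 onset = 12/7b = 1490.683ms

1. 0.0ms @ 0 + 496.894ms (4/7)
2. 496.894ms @ 4/7 + 496.894ms (4/7)
3. 993.789ms @ 8/7 + 496.894ms (4/7)
4. 1490.683ms @ 12/7 + 496.894ms (4/7)
5. 1987.578ms @ 16/7 + 496.894ms (4/7)
6. 2484.472ms @ 20/7 + 993.789ms (8/7)
7. 3478.261ms @ 4 + 347.826ms (2/5)
8. 3826.087ms @ 22/5 + 347.826ms (2/5)
9. 4173.913ms @ 24/5 + 347.826ms (2/5)
10. 4521.739ms @ 26/5 + 347.826ms (2/5)
11. 4869.565ms @ 28/5 + 347.826ms (2/5)
12. 5217.391ms @ 6 + 652.174ms (3/4)
13. 5869.565ms @ 27/4 + 217.391ms (1/4)
14. 6086.957ms @ 7 + 869.565ms (1)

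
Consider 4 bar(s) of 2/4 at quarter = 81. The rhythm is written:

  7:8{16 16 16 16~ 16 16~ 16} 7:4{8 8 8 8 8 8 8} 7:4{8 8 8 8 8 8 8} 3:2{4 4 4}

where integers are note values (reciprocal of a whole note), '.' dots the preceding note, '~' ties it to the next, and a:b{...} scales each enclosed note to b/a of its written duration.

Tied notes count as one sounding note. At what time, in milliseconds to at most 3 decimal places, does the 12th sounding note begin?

1. 0.0ms @ 0 + 211.64ms (2/7)
2. 211.64ms @ 2/7 + 211.64ms (2/7)
3. 423.28ms @ 4/7 + 211.64ms (2/7)
4. 634.921ms @ 6/7 + 423.28ms (4/7)
5. 1058.201ms @ 10/7 + 423.28ms (4/7)
6. 1481.481ms @ 2 + 211.64ms (2/7)
7. 1693.122ms @ 16/7 + 211.64ms (2/7)
8. 1904.762ms @ 18/7 + 211.64ms (2/7)
9. 2116.402ms @ 20/7 + 211.64ms (2/7)
10. 2328.042ms @ 22/7 + 211.64ms (2/7)
11. 2539.683ms @ 24/7 + 211.64ms (2/7)
12. 2751.323ms @ 26/7 + 211.64ms (2/7)
13. 2962.963ms @ 4 + 211.64ms (2/7)
14. 3174.603ms @ 30/7 + 211.64ms (2/7)
15. 3386.243ms @ 32/7 + 211.64ms (2/7)
16. 3597.884ms @ 34/7 + 211.64ms (2/7)
17. 3809.524ms @ 36/7 + 211.64ms (2/7)
18. 4021.164ms @ 38/7 + 211.64ms (2/7)
19. 4232.804ms @ 40/7 + 211.64ms (2/7)
20. 4444.444ms @ 6 + 493.827ms (2/3)
21. 4938.272ms @ 20/3 + 493.827ms (2/3)
22. 5432.099ms @ 22/3 + 493.827ms (2/3)

note 12 onset = 26/7b = 2751.323ms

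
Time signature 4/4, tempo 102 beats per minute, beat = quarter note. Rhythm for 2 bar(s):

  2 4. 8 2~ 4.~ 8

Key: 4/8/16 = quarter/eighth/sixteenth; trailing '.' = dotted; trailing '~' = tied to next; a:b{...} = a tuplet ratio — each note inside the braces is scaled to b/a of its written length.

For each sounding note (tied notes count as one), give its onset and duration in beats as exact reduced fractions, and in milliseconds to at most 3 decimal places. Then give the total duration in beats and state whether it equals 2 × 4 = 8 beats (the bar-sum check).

1) 0.0ms=0b +1176.471ms=2b
2) 1176.471ms=2b +882.353ms=3/2b
3) 2058.824ms=7/2b +294.118ms=1/2b
4) 2352.941ms=4b +2352.941ms=4b
Σ=8b of 8 (102bpm 4/4) — PASS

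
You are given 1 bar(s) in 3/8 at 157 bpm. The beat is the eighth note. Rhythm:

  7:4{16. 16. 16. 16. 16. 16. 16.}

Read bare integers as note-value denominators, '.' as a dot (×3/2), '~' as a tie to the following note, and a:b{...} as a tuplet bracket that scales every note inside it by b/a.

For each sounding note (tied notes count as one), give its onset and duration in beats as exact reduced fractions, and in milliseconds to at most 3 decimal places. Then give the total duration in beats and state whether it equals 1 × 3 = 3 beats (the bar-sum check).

1) 0.0ms=0b +163.785ms=3/7b
2) 163.785ms=3/7b +163.785ms=3/7b
3) 327.571ms=6/7b +163.785ms=3/7b
4) 491.356ms=9/7b +163.785ms=3/7b
5) 655.141ms=12/7b +163.785ms=3/7b
6) 818.926ms=15/7b +163.785ms=3/7b
7) 982.712ms=18/7b +163.785ms=3/7b
Σ=3b of 3 (157bpm 3/8) — PASS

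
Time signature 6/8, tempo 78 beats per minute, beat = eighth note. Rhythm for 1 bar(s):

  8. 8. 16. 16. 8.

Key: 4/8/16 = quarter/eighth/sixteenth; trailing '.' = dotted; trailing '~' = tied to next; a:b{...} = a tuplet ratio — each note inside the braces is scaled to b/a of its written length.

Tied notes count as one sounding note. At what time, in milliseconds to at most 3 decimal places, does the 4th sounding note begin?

note 4 onset = 15/4b = 2884.615ms

1. 0.0ms @ 0 + 1153.846ms (3/2)
2. 1153.846ms @ 3/2 + 1153.846ms (3/2)
3. 2307.692ms @ 3 + 576.923ms (3/4)
4. 2884.615ms @ 15/4 + 576.923ms (3/4)
5. 3461.538ms @ 9/2 + 1153.846ms (3/2)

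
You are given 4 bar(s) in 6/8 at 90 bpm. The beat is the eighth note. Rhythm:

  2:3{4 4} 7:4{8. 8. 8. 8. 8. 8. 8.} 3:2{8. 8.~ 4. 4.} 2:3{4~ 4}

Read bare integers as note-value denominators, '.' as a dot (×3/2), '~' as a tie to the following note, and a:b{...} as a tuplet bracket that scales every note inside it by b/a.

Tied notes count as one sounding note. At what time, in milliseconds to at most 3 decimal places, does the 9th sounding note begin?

note 9 onset = 78/7b = 7428.571ms

1. 0.0ms @ 0 + 2000.0ms (3)
2. 2000.0ms @ 3 + 2000.0ms (3)
3. 4000.0ms @ 6 + 571.429ms (6/7)
4. 4571.429ms @ 48/7 + 571.429ms (6/7)
5. 5142.857ms @ 54/7 + 571.429ms (6/7)
6. 5714.286ms @ 60/7 + 571.429ms (6/7)
7. 6285.714ms @ 66/7 + 571.429ms (6/7)
8. 6857.143ms @ 72/7 + 571.429ms (6/7)
9. 7428.571ms @ 78/7 + 571.429ms (6/7)
10. 8000.0ms @ 12 + 666.667ms (1)
11. 8666.667ms @ 13 + 2000.0ms (3)
12. 10666.667ms @ 16 + 1333.333ms (2)
13. 12000.0ms @ 18 + 4000.0ms (6)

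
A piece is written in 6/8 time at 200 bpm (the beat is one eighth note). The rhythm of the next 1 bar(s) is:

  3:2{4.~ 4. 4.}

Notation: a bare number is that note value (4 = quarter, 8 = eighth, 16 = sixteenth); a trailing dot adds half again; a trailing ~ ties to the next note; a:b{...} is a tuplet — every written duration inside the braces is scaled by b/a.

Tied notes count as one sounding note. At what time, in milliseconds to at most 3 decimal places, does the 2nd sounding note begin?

note 2 onset = 4b = 1200.0ms

1. 0.0ms @ 0 + 1200.0ms (4)
2. 1200.0ms @ 4 + 600.0ms (2)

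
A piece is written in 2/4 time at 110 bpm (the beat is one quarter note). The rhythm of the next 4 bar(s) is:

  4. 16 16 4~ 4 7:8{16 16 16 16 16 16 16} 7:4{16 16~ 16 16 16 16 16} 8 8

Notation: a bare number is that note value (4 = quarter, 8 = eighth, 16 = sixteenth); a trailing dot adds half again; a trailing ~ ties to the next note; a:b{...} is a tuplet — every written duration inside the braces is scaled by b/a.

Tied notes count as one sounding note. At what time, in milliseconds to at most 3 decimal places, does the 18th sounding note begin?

1. 0.0ms @ 0 + 818.182ms (3/2)
2. 818.182ms @ 3/2 + 136.364ms (1/4)
3. 954.545ms @ 7/4 + 136.364ms (1/4)
4. 1090.909ms @ 2 + 1090.909ms (2)
5. 2181.818ms @ 4 + 155.844ms (2/7)
6. 2337.662ms @ 30/7 + 155.844ms (2/7)
7. 2493.506ms @ 32/7 + 155.844ms (2/7)
8. 2649.351ms @ 34/7 + 155.844ms (2/7)
9. 2805.195ms @ 36/7 + 155.844ms (2/7)
10. 2961.039ms @ 38/7 + 155.844ms (2/7)
11. 3116.883ms @ 40/7 + 155.844ms (2/7)
12. 3272.727ms @ 6 + 77.922ms (1/7)
13. 3350.649ms @ 43/7 + 155.844ms (2/7)
14. 3506.494ms @ 45/7 + 77.922ms (1/7)
15. 3584.416ms @ 46/7 + 77.922ms (1/7)
16. 3662.338ms @ 47/7 + 77.922ms (1/7)
17. 3740.26ms @ 48/7 + 77.922ms (1/7)
18. 3818.182ms @ 7 + 272.727ms (1/2)
19. 4090.909ms @ 15/2 + 272.727ms (1/2)

note 18 onset = 7b = 3818.182ms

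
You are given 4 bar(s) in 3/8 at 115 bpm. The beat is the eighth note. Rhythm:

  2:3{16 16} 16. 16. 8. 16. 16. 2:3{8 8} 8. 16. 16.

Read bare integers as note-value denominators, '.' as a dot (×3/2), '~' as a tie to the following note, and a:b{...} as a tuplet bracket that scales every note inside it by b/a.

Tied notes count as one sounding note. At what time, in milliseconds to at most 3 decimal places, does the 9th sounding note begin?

1. 0.0ms @ 0 + 391.304ms (3/4)
2. 391.304ms @ 3/4 + 391.304ms (3/4)
3. 782.609ms @ 3/2 + 391.304ms (3/4)
4. 1173.913ms @ 9/4 + 391.304ms (3/4)
5. 1565.217ms @ 3 + 782.609ms (3/2)
6. 2347.826ms @ 9/2 + 391.304ms (3/4)
7. 2739.13ms @ 21/4 + 391.304ms (3/4)
8. 3130.435ms @ 6 + 782.609ms (3/2)
9. 3913.043ms @ 15/2 + 782.609ms (3/2)
10. 4695.652ms @ 9 + 782.609ms (3/2)
11. 5478.261ms @ 21/2 + 391.304ms (3/4)
12. 5869.565ms @ 45/4 + 391.304ms (3/4)

note 9 onset = 15/2b = 3913.043ms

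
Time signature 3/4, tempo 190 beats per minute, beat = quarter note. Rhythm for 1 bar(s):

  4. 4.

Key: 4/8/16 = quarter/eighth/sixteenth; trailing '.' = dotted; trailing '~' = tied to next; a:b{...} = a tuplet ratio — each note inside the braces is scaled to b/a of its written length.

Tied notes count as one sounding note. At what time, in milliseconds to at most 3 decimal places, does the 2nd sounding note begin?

note 2 onset = 3/2b = 473.684ms

1. 0.0ms @ 0 + 473.684ms (3/2)
2. 473.684ms @ 3/2 + 473.684ms (3/2)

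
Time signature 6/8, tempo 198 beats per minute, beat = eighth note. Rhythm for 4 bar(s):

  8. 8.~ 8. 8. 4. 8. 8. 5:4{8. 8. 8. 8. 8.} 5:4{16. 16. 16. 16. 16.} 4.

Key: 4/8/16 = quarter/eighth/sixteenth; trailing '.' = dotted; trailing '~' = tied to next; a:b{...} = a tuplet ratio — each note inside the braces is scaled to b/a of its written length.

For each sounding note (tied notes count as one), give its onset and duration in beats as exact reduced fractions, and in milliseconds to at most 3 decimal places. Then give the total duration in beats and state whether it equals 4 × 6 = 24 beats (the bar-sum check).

1) 0.0ms=0b +454.545ms=3/2b
2) 454.545ms=3/2b +909.091ms=3b
3) 1363.636ms=9/2b +454.545ms=3/2b
4) 1818.182ms=6b +909.091ms=3b
5) 2727.273ms=9b +454.545ms=3/2b
6) 3181.818ms=21/2b +454.545ms=3/2b
7) 3636.364ms=12b +363.636ms=6/5b
8) 4000.0ms=66/5b +363.636ms=6/5b
9) 4363.636ms=72/5b +363.636ms=6/5b
10) 4727.273ms=78/5b +363.636ms=6/5b
11) 5090.909ms=84/5b +363.636ms=6/5b
12) 5454.545ms=18b +181.818ms=3/5b
13) 5636.364ms=93/5b +181.818ms=3/5b
14) 5818.182ms=96/5b +181.818ms=3/5b
15) 6000.0ms=99/5b +181.818ms=3/5b
16) 6181.818ms=102/5b +181.818ms=3/5b
17) 6363.636ms=21b +909.091ms=3b
Σ=24b of 24 (198bpm 6/8) — PASS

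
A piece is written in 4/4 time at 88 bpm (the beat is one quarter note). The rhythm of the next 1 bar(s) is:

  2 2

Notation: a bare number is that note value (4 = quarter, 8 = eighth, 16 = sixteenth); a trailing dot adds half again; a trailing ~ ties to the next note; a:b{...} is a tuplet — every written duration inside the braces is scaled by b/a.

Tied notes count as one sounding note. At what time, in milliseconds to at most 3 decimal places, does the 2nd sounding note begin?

note 2 onset = 2b = 1363.636ms

1. 0.0ms @ 0 + 1363.636ms (2)
2. 1363.636ms @ 2 + 1363.636ms (2)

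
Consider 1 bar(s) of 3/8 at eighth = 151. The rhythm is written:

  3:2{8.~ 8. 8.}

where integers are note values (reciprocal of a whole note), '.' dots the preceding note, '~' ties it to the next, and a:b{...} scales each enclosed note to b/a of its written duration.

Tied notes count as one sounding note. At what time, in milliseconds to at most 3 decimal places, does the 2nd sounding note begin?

1. 0.0ms @ 0 + 794.702ms (2)
2. 794.702ms @ 2 + 397.351ms (1)

note 2 onset = 2b = 794.702ms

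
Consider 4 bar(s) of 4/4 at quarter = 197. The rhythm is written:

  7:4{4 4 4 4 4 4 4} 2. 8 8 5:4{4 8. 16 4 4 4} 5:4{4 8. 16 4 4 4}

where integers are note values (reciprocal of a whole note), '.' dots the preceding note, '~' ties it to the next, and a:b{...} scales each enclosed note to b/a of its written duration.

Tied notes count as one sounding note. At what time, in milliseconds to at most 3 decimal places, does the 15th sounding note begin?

note 15 onset = 52/5b = 3167.513ms

1. 0.0ms @ 0 + 174.039ms (4/7)
2. 174.039ms @ 4/7 + 174.039ms (4/7)
3. 348.078ms @ 8/7 + 174.039ms (4/7)
4. 522.117ms @ 12/7 + 174.039ms (4/7)
5. 696.157ms @ 16/7 + 174.039ms (4/7)
6. 870.196ms @ 20/7 + 174.039ms (4/7)
7. 1044.235ms @ 24/7 + 174.039ms (4/7)
8. 1218.274ms @ 4 + 913.706ms (3)
9. 2131.98ms @ 7 + 152.284ms (1/2)
10. 2284.264ms @ 15/2 + 152.284ms (1/2)
11. 2436.548ms @ 8 + 243.655ms (4/5)
12. 2680.203ms @ 44/5 + 182.741ms (3/5)
13. 2862.944ms @ 47/5 + 60.914ms (1/5)
14. 2923.858ms @ 48/5 + 243.655ms (4/5)
15. 3167.513ms @ 52/5 + 243.655ms (4/5)
16. 3411.168ms @ 56/5 + 243.655ms (4/5)
17. 3654.822ms @ 12 + 243.655ms (4/5)
18. 3898.477ms @ 64/5 + 182.741ms (3/5)
19. 4081.218ms @ 67/5 + 60.914ms (1/5)
20. 4142.132ms @ 68/5 + 243.655ms (4/5)
21. 4385.787ms @ 72/5 + 243.655ms (4/5)
22. 4629.442ms @ 76/5 + 243.655ms (4/5)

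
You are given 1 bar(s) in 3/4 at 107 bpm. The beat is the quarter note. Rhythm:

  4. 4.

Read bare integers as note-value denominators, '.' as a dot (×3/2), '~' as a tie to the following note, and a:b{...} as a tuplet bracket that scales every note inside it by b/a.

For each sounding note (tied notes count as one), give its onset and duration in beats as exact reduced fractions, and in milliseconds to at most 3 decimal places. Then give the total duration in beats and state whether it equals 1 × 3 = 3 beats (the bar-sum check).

1) 0.0ms=0b +841.121ms=3/2b
2) 841.121ms=3/2b +841.121ms=3/2b
Σ=3b of 3 (107bpm 3/4) — PASS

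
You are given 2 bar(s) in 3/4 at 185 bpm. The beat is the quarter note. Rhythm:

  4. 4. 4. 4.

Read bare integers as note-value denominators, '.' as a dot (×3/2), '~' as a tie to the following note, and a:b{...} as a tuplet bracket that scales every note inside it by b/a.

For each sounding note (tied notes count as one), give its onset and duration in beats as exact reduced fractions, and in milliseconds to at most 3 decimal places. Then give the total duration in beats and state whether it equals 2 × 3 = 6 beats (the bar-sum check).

1) 0.0ms=0b +486.486ms=3/2b
2) 486.486ms=3/2b +486.486ms=3/2b
3) 972.973ms=3b +486.486ms=3/2b
4) 1459.459ms=9/2b +486.486ms=3/2b
Σ=6b of 6 (185bpm 3/4) — PASS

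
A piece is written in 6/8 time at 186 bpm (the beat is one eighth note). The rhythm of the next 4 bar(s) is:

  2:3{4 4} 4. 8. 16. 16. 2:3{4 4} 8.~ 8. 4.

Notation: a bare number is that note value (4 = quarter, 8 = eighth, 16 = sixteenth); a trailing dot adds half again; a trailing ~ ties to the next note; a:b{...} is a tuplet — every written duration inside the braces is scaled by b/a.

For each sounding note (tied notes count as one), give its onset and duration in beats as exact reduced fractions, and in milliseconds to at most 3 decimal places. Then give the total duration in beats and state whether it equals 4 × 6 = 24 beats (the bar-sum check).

1) 0.0ms=0b +967.742ms=3b
2) 967.742ms=3b +967.742ms=3b
3) 1935.484ms=6b +967.742ms=3b
4) 2903.226ms=9b +483.871ms=3/2b
5) 3387.097ms=21/2b +241.935ms=3/4b
6) 3629.032ms=45/4b +241.935ms=3/4b
7) 3870.968ms=12b +967.742ms=3b
8) 4838.71ms=15b +967.742ms=3b
9) 5806.452ms=18b +967.742ms=3b
10) 6774.194ms=21b +967.742ms=3b
Σ=24b of 24 (186bpm 6/8) — PASS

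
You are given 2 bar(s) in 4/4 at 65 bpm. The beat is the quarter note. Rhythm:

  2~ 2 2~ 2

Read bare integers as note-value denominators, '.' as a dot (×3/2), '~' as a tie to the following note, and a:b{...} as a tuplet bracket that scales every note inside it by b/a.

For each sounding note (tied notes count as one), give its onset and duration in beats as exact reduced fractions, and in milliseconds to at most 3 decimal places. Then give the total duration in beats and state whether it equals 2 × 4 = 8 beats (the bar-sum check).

1) 0.0ms=0b +3692.308ms=4b
2) 3692.308ms=4b +3692.308ms=4b
Σ=8b of 8 (65bpm 4/4) — PASS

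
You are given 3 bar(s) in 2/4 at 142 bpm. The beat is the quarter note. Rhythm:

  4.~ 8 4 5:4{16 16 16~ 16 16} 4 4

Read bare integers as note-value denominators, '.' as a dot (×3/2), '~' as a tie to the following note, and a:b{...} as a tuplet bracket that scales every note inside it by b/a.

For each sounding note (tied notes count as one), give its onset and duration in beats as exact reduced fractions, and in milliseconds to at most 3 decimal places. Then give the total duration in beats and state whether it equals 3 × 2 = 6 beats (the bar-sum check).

1) 0.0ms=0b +845.07ms=2b
2) 845.07ms=2b +422.535ms=1b
3) 1267.606ms=3b +84.507ms=1/5b
4) 1352.113ms=16/5b +84.507ms=1/5b
5) 1436.62ms=17/5b +169.014ms=2/5b
6) 1605.634ms=19/5b +84.507ms=1/5b
7) 1690.141ms=4b +422.535ms=1b
8) 2112.676ms=5b +422.535ms=1b
Σ=6b of 6 (142bpm 2/4) — PASS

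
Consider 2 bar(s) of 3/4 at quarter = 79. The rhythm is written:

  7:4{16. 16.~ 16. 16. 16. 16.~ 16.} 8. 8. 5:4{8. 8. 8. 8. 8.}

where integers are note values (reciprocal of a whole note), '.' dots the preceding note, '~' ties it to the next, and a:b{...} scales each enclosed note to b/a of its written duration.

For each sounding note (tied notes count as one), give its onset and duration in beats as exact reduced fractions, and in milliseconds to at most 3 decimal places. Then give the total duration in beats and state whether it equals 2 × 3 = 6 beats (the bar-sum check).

1) 0.0ms=0b +162.749ms=3/14b
2) 162.749ms=3/14b +325.497ms=3/7b
3) 488.246ms=9/14b +162.749ms=3/14b
4) 650.995ms=6/7b +162.749ms=3/14b
5) 813.743ms=15/14b +325.497ms=3/7b
6) 1139.241ms=3/2b +569.62ms=3/4b
7) 1708.861ms=9/4b +569.62ms=3/4b
8) 2278.481ms=3b +455.696ms=3/5b
9) 2734.177ms=18/5b +455.696ms=3/5b
10) 3189.873ms=21/5b +455.696ms=3/5b
11) 3645.57ms=24/5b +455.696ms=3/5b
12) 4101.266ms=27/5b +455.696ms=3/5b
Σ=6b of 6 (79bpm 3/4) — PASS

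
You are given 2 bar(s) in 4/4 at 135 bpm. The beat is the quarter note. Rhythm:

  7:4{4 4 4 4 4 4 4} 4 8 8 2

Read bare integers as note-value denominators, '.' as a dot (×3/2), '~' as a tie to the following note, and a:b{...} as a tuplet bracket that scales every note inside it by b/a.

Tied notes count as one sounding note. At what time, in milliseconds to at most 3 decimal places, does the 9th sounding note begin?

note 9 onset = 5b = 2222.222ms

1. 0.0ms @ 0 + 253.968ms (4/7)
2. 253.968ms @ 4/7 + 253.968ms (4/7)
3. 507.937ms @ 8/7 + 253.968ms (4/7)
4. 761.905ms @ 12/7 + 253.968ms (4/7)
5. 1015.873ms @ 16/7 + 253.968ms (4/7)
6. 1269.841ms @ 20/7 + 253.968ms (4/7)
7. 1523.81ms @ 24/7 + 253.968ms (4/7)
8. 1777.778ms @ 4 + 444.444ms (1)
9. 2222.222ms @ 5 + 222.222ms (1/2)
10. 2444.444ms @ 11/2 + 222.222ms (1/2)
11. 2666.667ms @ 6 + 888.889ms (2)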